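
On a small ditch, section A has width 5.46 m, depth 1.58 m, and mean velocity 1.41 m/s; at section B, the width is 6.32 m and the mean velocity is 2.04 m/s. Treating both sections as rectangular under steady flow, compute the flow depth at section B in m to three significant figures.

0.943 m

Q = A₁V₁ = (5.46×1.58) × 1.41 = 12.16 m³/s
d₂ = Q/(b₂ V₂) = 12.16/(6.32×2.04) = 0.9435 m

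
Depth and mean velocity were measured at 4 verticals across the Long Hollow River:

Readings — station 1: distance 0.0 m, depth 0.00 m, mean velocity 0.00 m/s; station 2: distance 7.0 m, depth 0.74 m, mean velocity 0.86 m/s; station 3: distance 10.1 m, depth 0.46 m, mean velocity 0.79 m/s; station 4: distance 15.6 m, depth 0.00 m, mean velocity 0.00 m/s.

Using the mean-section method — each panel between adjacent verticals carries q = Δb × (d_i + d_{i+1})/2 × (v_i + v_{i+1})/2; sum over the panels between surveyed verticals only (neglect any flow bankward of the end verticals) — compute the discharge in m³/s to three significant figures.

3.15 m³/s

Panel 1-2: Δb = 7 m, d̄ = (0.00+0.74)/2 = 0.37, v̄ = (0.00+0.86)/2 = 0.43 → q = 7×0.37×0.43 = 1.114 m³/s
Panel 2-3: Δb = 3.1 m, d̄ = (0.74+0.46)/2 = 0.6, v̄ = (0.86+0.79)/2 = 0.825 → q = 3.1×0.6×0.825 = 1.535 m³/s
Panel 3-4: Δb = 5.5 m, d̄ = (0.46+0.00)/2 = 0.23, v̄ = (0.79+0.00)/2 = 0.395 → q = 5.5×0.23×0.395 = 0.4997 m³/s
Q = Σ q = 3.148 m³/s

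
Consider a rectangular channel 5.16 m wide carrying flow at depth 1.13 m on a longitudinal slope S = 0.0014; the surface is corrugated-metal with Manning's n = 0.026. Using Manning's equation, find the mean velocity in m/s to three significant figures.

1.23 m/s

A = b·y = 5.16 × 1.13 = 5.831 m²
P = b + 2y = 5.16 + 2×1.13 = 7.420 m
R = A/P = 5.831/7.420 = 0.7858 m
Q = (1/n)·A·R^(2/3)·S^(1/2) = (1/0.026) × 5.831 × 0.7858^(2/3) × 0.0014^(1/2) = 7.146 m³/s
V = Q/A = 7.146/5.831 = 1.225 m/s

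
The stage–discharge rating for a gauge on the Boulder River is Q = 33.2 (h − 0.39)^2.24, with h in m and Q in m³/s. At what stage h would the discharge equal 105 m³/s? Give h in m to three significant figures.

h − h₀ = (Q/C)^(1/b) = (105/33.2)^(1/2.24) = 1.672 m
h = 0.39 + 1.672 = 2.062 m

2.06 m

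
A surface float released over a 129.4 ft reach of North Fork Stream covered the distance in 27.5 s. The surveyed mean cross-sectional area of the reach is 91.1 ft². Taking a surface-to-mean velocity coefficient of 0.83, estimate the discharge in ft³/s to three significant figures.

356 ft³/s

v_surface = L / t̄ = 129.4 / 27.5 = 4.705 ft/s
v_mean = 0.83 × 4.705 = 3.906 ft/s
Q = A × v_mean = 91.1 × 3.906 = 355.8 ft³/s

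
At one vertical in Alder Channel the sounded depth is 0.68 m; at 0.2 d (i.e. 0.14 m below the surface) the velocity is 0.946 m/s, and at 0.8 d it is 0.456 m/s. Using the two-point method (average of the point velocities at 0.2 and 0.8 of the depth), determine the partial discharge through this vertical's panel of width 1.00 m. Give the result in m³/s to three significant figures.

0.477 m³/s

v̄ = (0.946 + 0.456) / 2 = 0.7010 m/s
q = v̄ × d × w = 0.7010 × 0.68 × 1.00 = 0.4767 m³/s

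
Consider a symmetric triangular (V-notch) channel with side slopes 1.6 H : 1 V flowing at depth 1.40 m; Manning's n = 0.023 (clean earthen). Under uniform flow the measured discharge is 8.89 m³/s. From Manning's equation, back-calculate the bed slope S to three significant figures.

A = z·y² = 1.6×1.40² = 3.136 m²
P = 2y√(1+z²) = 2×1.40×√(1+1.6²) = 5.283 m
R = A/P = 3.136/5.283 = 0.5936 m
S = (Q·n / (1·A·R^(2/3)))² = (8.89×0.023 / (1×3.136×0.7063))² = 0.008522

0.00852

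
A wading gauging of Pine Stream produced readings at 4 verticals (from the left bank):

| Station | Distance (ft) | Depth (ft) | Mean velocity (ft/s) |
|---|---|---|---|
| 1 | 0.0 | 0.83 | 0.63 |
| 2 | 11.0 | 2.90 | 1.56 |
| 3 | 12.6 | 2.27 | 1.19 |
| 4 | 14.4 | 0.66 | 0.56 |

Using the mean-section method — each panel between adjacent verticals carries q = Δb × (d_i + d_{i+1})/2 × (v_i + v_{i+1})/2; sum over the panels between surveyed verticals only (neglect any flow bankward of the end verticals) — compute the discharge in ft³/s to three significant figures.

30.5 ft³/s

Panel 1-2: Δb = 11 ft, d̄ = (0.83+2.90)/2 = 1.865, v̄ = (0.63+1.56)/2 = 1.095 → q = 11×1.865×1.095 = 22.46 ft³/s
Panel 2-3: Δb = 1.6 ft, d̄ = (2.90+2.27)/2 = 2.585, v̄ = (1.56+1.19)/2 = 1.375 → q = 1.6×2.585×1.375 = 5.687 ft³/s
Panel 3-4: Δb = 1.8 ft, d̄ = (2.27+0.66)/2 = 1.465, v̄ = (1.19+0.56)/2 = 0.875 → q = 1.8×1.465×0.875 = 2.307 ft³/s
Q = Σ q = 30.46 ft³/s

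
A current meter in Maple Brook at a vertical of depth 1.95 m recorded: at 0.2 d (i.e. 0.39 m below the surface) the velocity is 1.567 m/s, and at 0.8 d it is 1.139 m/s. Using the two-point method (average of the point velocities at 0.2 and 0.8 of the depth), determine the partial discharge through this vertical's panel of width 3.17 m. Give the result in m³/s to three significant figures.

8.36 m³/s

v̄ = (1.567 + 1.139) / 2 = 1.353 m/s
q = v̄ × d × w = 1.353 × 1.95 × 3.17 = 8.364 m³/s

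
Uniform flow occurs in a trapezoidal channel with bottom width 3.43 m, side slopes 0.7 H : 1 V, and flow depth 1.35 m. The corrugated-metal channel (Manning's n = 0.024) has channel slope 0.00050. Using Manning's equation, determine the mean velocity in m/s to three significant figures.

0.854 m/s

A = (b + z·y)·y = (3.43 + 0.7×1.35)×1.35 = 5.906 m²
P = b + 2y√(1+z²) = 3.43 + 2×1.35×√(1+0.7²) = 6.726 m
R = A/P = 5.906/6.726 = 0.8782 m
Q = (1/n)·A·R^(2/3)·S^(1/2) = (1/0.024) × 5.906 × 0.8782^(2/3) × 0.00050^(1/2) = 5.046 m³/s
V = Q/A = 5.046/5.906 = 0.8544 m/s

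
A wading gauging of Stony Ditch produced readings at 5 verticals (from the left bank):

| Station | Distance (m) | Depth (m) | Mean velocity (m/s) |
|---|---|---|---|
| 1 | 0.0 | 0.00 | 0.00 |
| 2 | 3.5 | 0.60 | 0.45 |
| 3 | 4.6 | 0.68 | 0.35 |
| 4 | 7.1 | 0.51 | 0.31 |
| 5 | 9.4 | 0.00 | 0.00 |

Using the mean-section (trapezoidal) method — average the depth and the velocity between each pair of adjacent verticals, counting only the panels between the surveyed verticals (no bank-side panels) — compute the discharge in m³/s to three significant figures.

Panel 1-2: Δb = 3.5 m, d̄ = (0.00+0.60)/2 = 0.3, v̄ = (0.00+0.45)/2 = 0.225 → q = 3.5×0.3×0.225 = 0.2363 m³/s
Panel 2-3: Δb = 1.1 m, d̄ = (0.60+0.68)/2 = 0.64, v̄ = (0.45+0.35)/2 = 0.4 → q = 1.1×0.64×0.4 = 0.2816 m³/s
Panel 3-4: Δb = 2.5 m, d̄ = (0.68+0.51)/2 = 0.595, v̄ = (0.35+0.31)/2 = 0.33 → q = 2.5×0.595×0.33 = 0.4909 m³/s
Panel 4-5: Δb = 2.3 m, d̄ = (0.51+0.00)/2 = 0.255, v̄ = (0.31+0.00)/2 = 0.155 → q = 2.3×0.255×0.155 = 0.09091 m³/s
Q = Σ q = 1.100 m³/s

1.10 m³/s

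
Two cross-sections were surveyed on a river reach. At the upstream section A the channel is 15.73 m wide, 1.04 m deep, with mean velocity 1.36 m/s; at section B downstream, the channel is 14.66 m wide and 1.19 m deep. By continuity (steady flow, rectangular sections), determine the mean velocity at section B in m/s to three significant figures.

1.28 m/s

Q = A₁V₁ = (15.73×1.04) × 1.36 = 22.25 m³/s
A₂ = 14.66 × 1.19 = 17.45 m²
V₂ = Q/A₂ = 22.25/17.45 = 1.275 m/s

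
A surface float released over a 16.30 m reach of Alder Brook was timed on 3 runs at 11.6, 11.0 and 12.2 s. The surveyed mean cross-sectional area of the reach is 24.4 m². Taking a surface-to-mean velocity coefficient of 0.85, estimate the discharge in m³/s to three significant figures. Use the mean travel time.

29.1 m³/s

t̄ = (11.6 + 11.0 + 12.2) / 3 = 11.6 s
v_surface = L / t̄ = 16.30 / 11.6 = 1.405 m/s
v_mean = 0.85 × 1.405 = 1.194 m/s
Q = A × v_mean = 24.4 × 1.194 = 29.14 m³/s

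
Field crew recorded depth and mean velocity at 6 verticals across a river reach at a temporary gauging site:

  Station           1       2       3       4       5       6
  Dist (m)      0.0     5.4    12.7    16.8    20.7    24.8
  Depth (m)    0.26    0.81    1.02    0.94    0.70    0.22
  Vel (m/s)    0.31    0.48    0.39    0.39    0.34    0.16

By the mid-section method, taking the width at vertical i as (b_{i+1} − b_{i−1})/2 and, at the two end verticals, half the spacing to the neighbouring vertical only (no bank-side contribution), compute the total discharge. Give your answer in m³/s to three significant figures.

w_1 = (5.4 − 0.0)/2 = 2.7 m; q_1 = 0.31 × 0.26 × 2.7 = 0.2176 m³/s
w_2 = (12.7 − 0.0)/2 = 6.35 m; q_2 = 0.48 × 0.81 × 6.35 = 2.469 m³/s
w_3 = (16.8 − 5.4)/2 = 5.7 m; q_3 = 0.39 × 1.02 × 5.7 = 2.267 m³/s
w_4 = (20.7 − 12.7)/2 = 4 m; q_4 = 0.39 × 0.94 × 4 = 1.466 m³/s
w_5 = (24.8 − 16.8)/2 = 4 m; q_5 = 0.34 × 0.70 × 4 = 0.9520 m³/s
w_6 = (24.8 − 20.7)/2 = 2.05 m; q_6 = 0.16 × 0.22 × 2.05 = 0.07216 m³/s
Q = Σ qᵢ = 7.445 m³/s

7.44 m³/s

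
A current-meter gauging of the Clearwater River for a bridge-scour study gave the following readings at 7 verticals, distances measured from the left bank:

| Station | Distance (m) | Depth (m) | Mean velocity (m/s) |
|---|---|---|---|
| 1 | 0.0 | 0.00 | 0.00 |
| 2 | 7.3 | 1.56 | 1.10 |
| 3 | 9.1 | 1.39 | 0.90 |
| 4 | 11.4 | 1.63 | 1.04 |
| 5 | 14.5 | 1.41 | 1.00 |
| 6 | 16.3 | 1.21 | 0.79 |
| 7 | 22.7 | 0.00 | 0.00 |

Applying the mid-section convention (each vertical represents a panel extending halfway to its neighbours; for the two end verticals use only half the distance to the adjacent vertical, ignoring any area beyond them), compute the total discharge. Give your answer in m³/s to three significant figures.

22.3 m³/s

w_2 = (9.1 − 0.0)/2 = 4.55 m; q_2 = 1.10 × 1.56 × 4.55 = 7.808 m³/s
w_3 = (11.4 − 7.3)/2 = 2.05 m; q_3 = 0.90 × 1.39 × 2.05 = 2.565 m³/s
w_4 = (14.5 − 9.1)/2 = 2.7 m; q_4 = 1.04 × 1.63 × 2.7 = 4.577 m³/s
w_5 = (16.3 − 11.4)/2 = 2.45 m; q_5 = 1.00 × 1.41 × 2.45 = 3.455 m³/s
w_6 = (22.7 − 14.5)/2 = 4.1 m; q_6 = 0.79 × 1.21 × 4.1 = 3.919 m³/s
Stations 1, 7 contribute zero (depth or velocity is 0).
Q = Σ qᵢ = 22.32 m³/s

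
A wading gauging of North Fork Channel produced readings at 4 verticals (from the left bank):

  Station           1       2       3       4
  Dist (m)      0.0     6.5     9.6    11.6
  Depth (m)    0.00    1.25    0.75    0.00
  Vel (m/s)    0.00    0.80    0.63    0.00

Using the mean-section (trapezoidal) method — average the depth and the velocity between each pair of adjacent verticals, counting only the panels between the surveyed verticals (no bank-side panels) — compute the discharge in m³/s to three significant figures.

4.08 m³/s

Panel 1-2: Δb = 6.5 m, d̄ = (0.00+1.25)/2 = 0.625, v̄ = (0.00+0.80)/2 = 0.4 → q = 6.5×0.625×0.4 = 1.625 m³/s
Panel 2-3: Δb = 3.1 m, d̄ = (1.25+0.75)/2 = 1, v̄ = (0.80+0.63)/2 = 0.715 → q = 3.1×1×0.715 = 2.217 m³/s
Panel 3-4: Δb = 2 m, d̄ = (0.75+0.00)/2 = 0.375, v̄ = (0.63+0.00)/2 = 0.315 → q = 2×0.375×0.315 = 0.2363 m³/s
Q = Σ q = 4.078 m³/s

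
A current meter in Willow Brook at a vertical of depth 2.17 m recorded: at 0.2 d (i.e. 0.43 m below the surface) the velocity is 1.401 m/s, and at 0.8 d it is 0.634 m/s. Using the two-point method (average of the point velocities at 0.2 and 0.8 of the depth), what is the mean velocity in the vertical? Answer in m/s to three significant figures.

v̄ = (1.401 + 0.634) / 2 = 1.018 m/s

1.02 m/s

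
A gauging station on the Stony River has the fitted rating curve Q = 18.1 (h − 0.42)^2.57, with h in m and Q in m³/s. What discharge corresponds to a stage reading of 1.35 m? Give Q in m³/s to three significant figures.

Q = 18.1 × (1.35 − 0.42)^2.57 = 18.1 × 0.93^2.57 = 15.02 m³/s

15.0 m³/s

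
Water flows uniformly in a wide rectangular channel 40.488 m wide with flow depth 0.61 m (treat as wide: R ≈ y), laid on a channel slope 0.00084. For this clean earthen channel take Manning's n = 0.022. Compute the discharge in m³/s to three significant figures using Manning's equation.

A = b·y = 40.488 × 0.61 = 24.70 m²
Wide channel: R ≈ y = 0.61 m
Q = (1/n)·A·R^(2/3)·S^(1/2) = (1/0.022) × 24.70 × 0.6100^(2/3) × 0.00084^(1/2) = 23.40 m³/s

23.4 m³/s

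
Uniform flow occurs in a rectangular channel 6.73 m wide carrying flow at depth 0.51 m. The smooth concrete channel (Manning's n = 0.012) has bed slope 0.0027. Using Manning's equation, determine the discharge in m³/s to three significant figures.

8.64 m³/s

A = b·y = 6.73 × 0.51 = 3.432 m²
P = b + 2y = 6.73 + 2×0.51 = 7.750 m
R = A/P = 3.432/7.750 = 0.4429 m
Q = (1/n)·A·R^(2/3)·S^(1/2) = (1/0.012) × 3.432 × 0.4429^(2/3) × 0.0027^(1/2) = 8.635 m³/s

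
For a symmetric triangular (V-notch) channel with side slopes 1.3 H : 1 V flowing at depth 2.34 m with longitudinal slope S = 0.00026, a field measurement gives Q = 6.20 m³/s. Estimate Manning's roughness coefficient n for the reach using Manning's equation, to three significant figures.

A = z·y² = 1.3×2.34² = 7.118 m²
P = 2y√(1+z²) = 2×2.34×√(1+1.3²) = 7.676 m
R = A/P = 7.118/7.676 = 0.9274 m
n = (1/Q)·A·R^(2/3)·S^(1/2) = (1/6.20) × 7.118 × 0.9510 × 0.01612 = 0.01761

0.0176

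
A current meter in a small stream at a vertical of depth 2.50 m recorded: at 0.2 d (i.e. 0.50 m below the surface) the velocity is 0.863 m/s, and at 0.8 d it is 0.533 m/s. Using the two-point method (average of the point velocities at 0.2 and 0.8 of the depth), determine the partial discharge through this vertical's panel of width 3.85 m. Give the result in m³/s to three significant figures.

6.72 m³/s

v̄ = (0.863 + 0.533) / 2 = 0.6980 m/s
q = v̄ × d × w = 0.6980 × 2.50 × 3.85 = 6.718 m³/s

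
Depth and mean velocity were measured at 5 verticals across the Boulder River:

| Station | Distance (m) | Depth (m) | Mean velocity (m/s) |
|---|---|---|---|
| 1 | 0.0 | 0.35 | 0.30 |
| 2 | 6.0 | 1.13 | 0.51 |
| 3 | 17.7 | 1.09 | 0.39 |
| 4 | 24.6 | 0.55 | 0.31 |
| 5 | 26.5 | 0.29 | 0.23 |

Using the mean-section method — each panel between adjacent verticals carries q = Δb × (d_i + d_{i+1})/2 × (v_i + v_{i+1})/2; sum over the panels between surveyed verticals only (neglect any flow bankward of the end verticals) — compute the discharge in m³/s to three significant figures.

Panel 1-2: Δb = 6 m, d̄ = (0.35+1.13)/2 = 0.74, v̄ = (0.30+0.51)/2 = 0.405 → q = 6×0.74×0.405 = 1.798 m³/s
Panel 2-3: Δb = 11.7 m, d̄ = (1.13+1.09)/2 = 1.11, v̄ = (0.51+0.39)/2 = 0.45 → q = 11.7×1.11×0.45 = 5.844 m³/s
Panel 3-4: Δb = 6.9 m, d̄ = (1.09+0.55)/2 = 0.82, v̄ = (0.39+0.31)/2 = 0.35 → q = 6.9×0.82×0.35 = 1.980 m³/s
Panel 4-5: Δb = 1.9 m, d̄ = (0.55+0.29)/2 = 0.42, v̄ = (0.31+0.23)/2 = 0.27 → q = 1.9×0.42×0.27 = 0.2155 m³/s
Q = Σ q = 9.838 m³/s

9.84 m³/s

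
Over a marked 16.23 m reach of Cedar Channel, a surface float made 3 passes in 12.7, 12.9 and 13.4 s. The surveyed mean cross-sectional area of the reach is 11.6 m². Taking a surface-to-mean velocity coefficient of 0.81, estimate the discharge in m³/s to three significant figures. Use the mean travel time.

t̄ = (12.7 + 12.9 + 13.4) / 3 = 13 s
v_surface = L / t̄ = 16.23 / 13 = 1.248 m/s
v_mean = 0.81 × 1.248 = 1.011 m/s
Q = A × v_mean = 11.6 × 1.011 = 11.73 m³/s

11.7 m³/s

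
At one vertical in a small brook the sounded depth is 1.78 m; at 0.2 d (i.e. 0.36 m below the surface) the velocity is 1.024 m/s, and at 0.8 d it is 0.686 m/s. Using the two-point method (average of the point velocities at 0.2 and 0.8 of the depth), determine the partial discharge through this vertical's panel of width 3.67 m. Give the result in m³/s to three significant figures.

5.59 m³/s

v̄ = (1.024 + 0.686) / 2 = 0.8550 m/s
q = v̄ × d × w = 0.8550 × 1.78 × 3.67 = 5.585 m³/s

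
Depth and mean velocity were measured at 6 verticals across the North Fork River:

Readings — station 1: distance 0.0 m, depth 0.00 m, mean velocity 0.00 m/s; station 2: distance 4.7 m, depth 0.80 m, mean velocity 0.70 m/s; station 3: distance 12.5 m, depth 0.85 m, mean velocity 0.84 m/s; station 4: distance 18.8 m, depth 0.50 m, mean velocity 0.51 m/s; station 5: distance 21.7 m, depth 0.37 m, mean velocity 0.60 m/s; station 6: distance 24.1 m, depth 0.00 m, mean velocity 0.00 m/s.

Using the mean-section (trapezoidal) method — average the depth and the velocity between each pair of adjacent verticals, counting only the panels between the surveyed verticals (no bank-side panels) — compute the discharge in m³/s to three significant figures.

9.32 m³/s

Panel 1-2: Δb = 4.7 m, d̄ = (0.00+0.80)/2 = 0.4, v̄ = (0.00+0.70)/2 = 0.35 → q = 4.7×0.4×0.35 = 0.6580 m³/s
Panel 2-3: Δb = 7.8 m, d̄ = (0.80+0.85)/2 = 0.825, v̄ = (0.70+0.84)/2 = 0.77 → q = 7.8×0.825×0.77 = 4.955 m³/s
Panel 3-4: Δb = 6.3 m, d̄ = (0.85+0.50)/2 = 0.675, v̄ = (0.84+0.51)/2 = 0.675 → q = 6.3×0.675×0.675 = 2.870 m³/s
Panel 4-5: Δb = 2.9 m, d̄ = (0.50+0.37)/2 = 0.435, v̄ = (0.51+0.60)/2 = 0.555 → q = 2.9×0.435×0.555 = 0.7001 m³/s
Panel 5-6: Δb = 2.4 m, d̄ = (0.37+0.00)/2 = 0.185, v̄ = (0.60+0.00)/2 = 0.3 → q = 2.4×0.185×0.3 = 0.1332 m³/s
Q = Σ q = 9.317 m³/s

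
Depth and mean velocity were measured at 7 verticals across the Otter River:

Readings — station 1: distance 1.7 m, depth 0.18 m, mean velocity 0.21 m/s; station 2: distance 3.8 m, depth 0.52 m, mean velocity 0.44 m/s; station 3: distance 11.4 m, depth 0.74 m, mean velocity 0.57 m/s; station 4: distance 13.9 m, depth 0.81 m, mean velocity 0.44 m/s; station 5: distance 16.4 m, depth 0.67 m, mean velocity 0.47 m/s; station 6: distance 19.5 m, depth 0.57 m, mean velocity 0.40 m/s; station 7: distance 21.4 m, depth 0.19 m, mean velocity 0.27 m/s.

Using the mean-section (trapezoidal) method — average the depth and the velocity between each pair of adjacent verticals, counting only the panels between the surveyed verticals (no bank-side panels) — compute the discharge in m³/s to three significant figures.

Panel 1-2: Δb = 2.1 m, d̄ = (0.18+0.52)/2 = 0.35, v̄ = (0.21+0.44)/2 = 0.325 → q = 2.1×0.35×0.325 = 0.2389 m³/s
Panel 2-3: Δb = 7.6 m, d̄ = (0.52+0.74)/2 = 0.63, v̄ = (0.44+0.57)/2 = 0.505 → q = 7.6×0.63×0.505 = 2.418 m³/s
Panel 3-4: Δb = 2.5 m, d̄ = (0.74+0.81)/2 = 0.775, v̄ = (0.57+0.44)/2 = 0.505 → q = 2.5×0.775×0.505 = 0.9784 m³/s
Panel 4-5: Δb = 2.5 m, d̄ = (0.81+0.67)/2 = 0.74, v̄ = (0.44+0.47)/2 = 0.455 → q = 2.5×0.74×0.455 = 0.8418 m³/s
Panel 5-6: Δb = 3.1 m, d̄ = (0.67+0.57)/2 = 0.62, v̄ = (0.47+0.40)/2 = 0.435 → q = 3.1×0.62×0.435 = 0.8361 m³/s
Panel 6-7: Δb = 1.9 m, d̄ = (0.57+0.19)/2 = 0.38, v̄ = (0.40+0.27)/2 = 0.335 → q = 1.9×0.38×0.335 = 0.2419 m³/s
Q = Σ q = 5.555 m³/s

5.55 m³/s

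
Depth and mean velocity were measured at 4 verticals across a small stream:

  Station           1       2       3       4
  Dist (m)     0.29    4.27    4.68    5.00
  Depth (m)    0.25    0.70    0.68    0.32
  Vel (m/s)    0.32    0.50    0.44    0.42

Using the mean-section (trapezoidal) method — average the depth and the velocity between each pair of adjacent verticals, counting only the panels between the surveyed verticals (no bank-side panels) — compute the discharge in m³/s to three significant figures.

0.977 m³/s

Panel 1-2: Δb = 3.98 m, d̄ = (0.25+0.70)/2 = 0.475, v̄ = (0.32+0.50)/2 = 0.41 → q = 3.98×0.475×0.41 = 0.7751 m³/s
Panel 2-3: Δb = 0.41 m, d̄ = (0.70+0.68)/2 = 0.69, v̄ = (0.50+0.44)/2 = 0.47 → q = 0.41×0.69×0.47 = 0.1330 m³/s
Panel 3-4: Δb = 0.32 m, d̄ = (0.68+0.32)/2 = 0.5, v̄ = (0.44+0.42)/2 = 0.43 → q = 0.32×0.5×0.43 = 0.06880 m³/s
Q = Σ q = 0.9769 m³/s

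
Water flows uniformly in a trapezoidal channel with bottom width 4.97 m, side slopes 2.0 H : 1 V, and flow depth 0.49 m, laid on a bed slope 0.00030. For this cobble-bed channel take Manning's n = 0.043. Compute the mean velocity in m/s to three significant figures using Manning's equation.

A = (b + z·y)·y = (4.97 + 2.0×0.49)×0.49 = 2.916 m²
P = b + 2y√(1+z²) = 4.97 + 2×0.49×√(1+2.0²) = 7.161 m
R = A/P = 2.916/7.161 = 0.4071 m
Q = (1/n)·A·R^(2/3)·S^(1/2) = (1/0.043) × 2.916 × 0.4071^(2/3) × 0.00030^(1/2) = 0.6451 m³/s
V = Q/A = 0.6451/2.916 = 0.2213 m/s

0.221 m/s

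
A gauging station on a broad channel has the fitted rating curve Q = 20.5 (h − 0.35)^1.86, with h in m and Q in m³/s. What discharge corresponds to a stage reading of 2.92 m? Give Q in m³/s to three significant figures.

119 m³/s

Q = 20.5 × (2.92 − 0.35)^1.86 = 20.5 × 2.57^1.86 = 118.6 m³/s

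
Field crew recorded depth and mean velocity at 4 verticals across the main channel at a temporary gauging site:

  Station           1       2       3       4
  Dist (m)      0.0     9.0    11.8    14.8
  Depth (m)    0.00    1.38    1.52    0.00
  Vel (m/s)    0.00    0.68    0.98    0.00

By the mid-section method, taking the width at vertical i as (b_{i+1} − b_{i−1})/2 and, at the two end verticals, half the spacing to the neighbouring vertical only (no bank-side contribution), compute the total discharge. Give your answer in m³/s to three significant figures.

9.86 m³/s

w_2 = (11.8 − 0.0)/2 = 5.9 m; q_2 = 0.68 × 1.38 × 5.9 = 5.537 m³/s
w_3 = (14.8 − 9.0)/2 = 2.9 m; q_3 = 0.98 × 1.52 × 2.9 = 4.320 m³/s
Stations 1, 4 contribute zero (depth or velocity is 0).
Q = Σ qᵢ = 9.856 m³/s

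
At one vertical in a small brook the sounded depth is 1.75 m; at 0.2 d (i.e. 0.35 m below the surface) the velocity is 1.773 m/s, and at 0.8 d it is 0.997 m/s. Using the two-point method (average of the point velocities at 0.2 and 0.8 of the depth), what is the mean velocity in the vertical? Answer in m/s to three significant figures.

1.39 m/s

v̄ = (1.773 + 0.997) / 2 = 1.385 m/s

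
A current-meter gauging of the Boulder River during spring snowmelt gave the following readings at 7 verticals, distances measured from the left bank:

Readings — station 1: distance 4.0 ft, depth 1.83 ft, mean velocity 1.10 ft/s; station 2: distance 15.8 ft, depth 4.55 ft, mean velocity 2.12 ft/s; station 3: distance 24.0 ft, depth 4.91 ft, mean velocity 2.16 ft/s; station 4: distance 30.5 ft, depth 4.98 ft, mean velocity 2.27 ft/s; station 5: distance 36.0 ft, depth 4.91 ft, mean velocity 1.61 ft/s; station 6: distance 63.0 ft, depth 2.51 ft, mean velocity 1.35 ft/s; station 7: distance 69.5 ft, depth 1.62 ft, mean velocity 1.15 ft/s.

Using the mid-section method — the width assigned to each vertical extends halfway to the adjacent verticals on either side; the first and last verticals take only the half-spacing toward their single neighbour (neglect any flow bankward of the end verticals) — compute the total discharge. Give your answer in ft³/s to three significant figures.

445 ft³/s

w_1 = (15.8 − 4.0)/2 = 5.9 ft; q_1 = 1.10 × 1.83 × 5.9 = 11.88 ft³/s
w_2 = (24.0 − 4.0)/2 = 10 ft; q_2 = 2.12 × 4.55 × 10 = 96.46 ft³/s
w_3 = (30.5 − 15.8)/2 = 7.35 ft; q_3 = 2.16 × 4.91 × 7.35 = 77.95 ft³/s
w_4 = (36.0 − 24.0)/2 = 6 ft; q_4 = 2.27 × 4.98 × 6 = 67.83 ft³/s
w_5 = (63.0 − 30.5)/2 = 16.25 ft; q_5 = 1.61 × 4.91 × 16.25 = 128.5 ft³/s
w_6 = (69.5 − 36.0)/2 = 16.75 ft; q_6 = 1.35 × 2.51 × 16.75 = 56.76 ft³/s
w_7 = (69.5 − 63.0)/2 = 3.25 ft; q_7 = 1.15 × 1.62 × 3.25 = 6.055 ft³/s
Q = Σ qᵢ = 445.4 ft³/s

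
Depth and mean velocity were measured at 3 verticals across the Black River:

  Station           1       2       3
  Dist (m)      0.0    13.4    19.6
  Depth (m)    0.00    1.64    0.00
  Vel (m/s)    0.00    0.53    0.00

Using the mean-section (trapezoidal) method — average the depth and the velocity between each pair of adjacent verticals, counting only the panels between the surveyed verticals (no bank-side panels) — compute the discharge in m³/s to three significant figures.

4.26 m³/s

Panel 1-2: Δb = 13.4 m, d̄ = (0.00+1.64)/2 = 0.82, v̄ = (0.00+0.53)/2 = 0.265 → q = 13.4×0.82×0.265 = 2.912 m³/s
Panel 2-3: Δb = 6.2 m, d̄ = (1.64+0.00)/2 = 0.82, v̄ = (0.53+0.00)/2 = 0.265 → q = 6.2×0.82×0.265 = 1.347 m³/s
Q = Σ q = 4.259 m³/s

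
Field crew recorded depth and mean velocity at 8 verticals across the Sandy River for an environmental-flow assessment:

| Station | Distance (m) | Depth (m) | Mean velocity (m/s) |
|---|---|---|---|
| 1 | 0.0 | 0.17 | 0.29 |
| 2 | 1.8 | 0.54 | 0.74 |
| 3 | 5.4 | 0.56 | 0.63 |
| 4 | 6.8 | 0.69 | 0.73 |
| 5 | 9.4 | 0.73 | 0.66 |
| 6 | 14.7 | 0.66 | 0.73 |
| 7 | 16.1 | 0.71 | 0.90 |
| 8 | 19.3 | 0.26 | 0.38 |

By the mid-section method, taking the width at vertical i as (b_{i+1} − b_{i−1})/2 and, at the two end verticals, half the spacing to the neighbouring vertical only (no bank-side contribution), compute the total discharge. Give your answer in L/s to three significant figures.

8160 L/s

w_1 = (1.8 − 0.0)/2 = 0.9 m; q_1 = 0.29 × 0.17 × 0.9 = 0.04437 m³/s
w_2 = (5.4 − 0.0)/2 = 2.7 m; q_2 = 0.74 × 0.54 × 2.7 = 1.079 m³/s
w_3 = (6.8 − 1.8)/2 = 2.5 m; q_3 = 0.63 × 0.56 × 2.5 = 0.8820 m³/s
w_4 = (9.4 − 5.4)/2 = 2 m; q_4 = 0.73 × 0.69 × 2 = 1.007 m³/s
w_5 = (14.7 − 6.8)/2 = 3.95 m; q_5 = 0.66 × 0.73 × 3.95 = 1.903 m³/s
w_6 = (16.1 − 9.4)/2 = 3.35 m; q_6 = 0.73 × 0.66 × 3.35 = 1.614 m³/s
w_7 = (19.3 − 14.7)/2 = 2.3 m; q_7 = 0.90 × 0.71 × 2.3 = 1.470 m³/s
w_8 = (19.3 − 16.1)/2 = 1.6 m; q_8 = 0.38 × 0.26 × 1.6 = 0.1581 m³/s
Q = Σ qᵢ = 8.158 m³/s
= 8.158 × 1000 = 8158 L/s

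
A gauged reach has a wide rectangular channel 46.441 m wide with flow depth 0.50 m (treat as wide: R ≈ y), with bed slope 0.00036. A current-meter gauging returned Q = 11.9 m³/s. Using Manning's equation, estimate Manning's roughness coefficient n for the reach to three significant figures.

A = b·y = 46.441 × 0.50 = 23.22 m²
Wide channel: R ≈ y = 0.50 m
n = (1/Q)·A·R^(2/3)·S^(1/2) = (1/11.9) × 23.22 × 0.6300 × 0.01897 = 0.02332

0.0233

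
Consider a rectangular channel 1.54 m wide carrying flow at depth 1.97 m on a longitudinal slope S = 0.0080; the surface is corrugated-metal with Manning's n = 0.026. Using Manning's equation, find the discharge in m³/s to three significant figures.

7.04 m³/s

A = b·y = 1.54 × 1.97 = 3.034 m²
P = b + 2y = 1.54 + 2×1.97 = 5.480 m
R = A/P = 3.034/5.480 = 0.5536 m
Q = (1/n)·A·R^(2/3)·S^(1/2) = (1/0.026) × 3.034 × 0.5536^(2/3) × 0.0080^(1/2) = 7.037 m³/s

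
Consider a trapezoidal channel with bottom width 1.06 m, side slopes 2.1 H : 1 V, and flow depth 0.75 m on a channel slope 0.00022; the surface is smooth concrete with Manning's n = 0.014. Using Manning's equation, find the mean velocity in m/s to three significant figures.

A = (b + z·y)·y = (1.06 + 2.1×0.75)×0.75 = 1.976 m²
P = b + 2y√(1+z²) = 1.06 + 2×0.75×√(1+2.1²) = 4.549 m
R = A/P = 1.976/4.549 = 0.4344 m
Q = (1/n)·A·R^(2/3)·S^(1/2) = (1/0.014) × 1.976 × 0.4344^(2/3) × 0.00022^(1/2) = 1.201 m³/s
V = Q/A = 1.201/1.976 = 0.6077 m/s

0.608 m/s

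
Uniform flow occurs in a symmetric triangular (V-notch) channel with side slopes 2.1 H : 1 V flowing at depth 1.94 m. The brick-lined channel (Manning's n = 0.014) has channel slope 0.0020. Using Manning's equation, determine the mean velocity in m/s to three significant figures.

2.92 m/s

A = z·y² = 2.1×1.94² = 7.904 m²
P = 2y√(1+z²) = 2×1.94×√(1+2.1²) = 9.025 m
R = A/P = 7.904/9.025 = 0.8758 m
Q = (1/n)·A·R^(2/3)·S^(1/2) = (1/0.014) × 7.904 × 0.8758^(2/3) × 0.0020^(1/2) = 23.11 m³/s
V = Q/A = 23.11/7.904 = 2.924 m/s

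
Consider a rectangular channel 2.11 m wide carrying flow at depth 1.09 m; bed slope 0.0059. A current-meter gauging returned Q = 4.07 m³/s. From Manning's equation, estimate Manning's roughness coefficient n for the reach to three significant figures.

0.0286

A = b·y = 2.11 × 1.09 = 2.300 m²
P = b + 2y = 2.11 + 2×1.09 = 4.290 m
R = A/P = 2.300/4.290 = 0.5361 m
n = (1/Q)·A·R^(2/3)·S^(1/2) = (1/4.07) × 2.300 × 0.6599 × 0.07681 = 0.02864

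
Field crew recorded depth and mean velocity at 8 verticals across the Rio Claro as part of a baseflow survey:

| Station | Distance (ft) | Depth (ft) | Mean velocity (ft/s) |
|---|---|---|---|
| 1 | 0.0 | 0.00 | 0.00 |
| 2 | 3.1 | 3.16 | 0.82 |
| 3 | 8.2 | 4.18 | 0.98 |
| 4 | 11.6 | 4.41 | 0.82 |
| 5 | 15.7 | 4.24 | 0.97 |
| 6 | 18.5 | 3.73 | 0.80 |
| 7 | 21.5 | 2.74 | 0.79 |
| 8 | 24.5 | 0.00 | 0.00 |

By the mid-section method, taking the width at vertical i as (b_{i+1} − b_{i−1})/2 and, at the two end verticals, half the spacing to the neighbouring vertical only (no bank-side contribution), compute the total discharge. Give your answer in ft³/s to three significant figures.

w_2 = (8.2 − 0.0)/2 = 4.1 ft; q_2 = 0.82 × 3.16 × 4.1 = 10.62 ft³/s
w_3 = (11.6 − 3.1)/2 = 4.25 ft; q_3 = 0.98 × 4.18 × 4.25 = 17.41 ft³/s
w_4 = (15.7 − 8.2)/2 = 3.75 ft; q_4 = 0.82 × 4.41 × 3.75 = 13.56 ft³/s
w_5 = (18.5 − 11.6)/2 = 3.45 ft; q_5 = 0.97 × 4.24 × 3.45 = 14.19 ft³/s
w_6 = (21.5 − 15.7)/2 = 2.9 ft; q_6 = 0.80 × 3.73 × 2.9 = 8.654 ft³/s
w_7 = (24.5 − 18.5)/2 = 3 ft; q_7 = 0.79 × 2.74 × 3 = 6.494 ft³/s
Stations 1, 8 contribute zero (depth or velocity is 0).
Q = Σ qᵢ = 70.93 ft³/s

70.9 ft³/s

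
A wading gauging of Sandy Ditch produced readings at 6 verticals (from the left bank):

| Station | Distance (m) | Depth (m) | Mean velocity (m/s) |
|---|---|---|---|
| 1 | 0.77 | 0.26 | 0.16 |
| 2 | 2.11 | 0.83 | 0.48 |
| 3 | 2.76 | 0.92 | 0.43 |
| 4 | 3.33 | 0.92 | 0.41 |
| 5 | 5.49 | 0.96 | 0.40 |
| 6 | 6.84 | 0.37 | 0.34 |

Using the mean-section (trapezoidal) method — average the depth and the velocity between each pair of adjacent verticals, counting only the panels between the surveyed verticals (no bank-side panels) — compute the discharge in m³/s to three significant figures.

1.87 m³/s

Panel 1-2: Δb = 1.34 m, d̄ = (0.26+0.83)/2 = 0.545, v̄ = (0.16+0.48)/2 = 0.32 → q = 1.34×0.545×0.32 = 0.2337 m³/s
Panel 2-3: Δb = 0.65 m, d̄ = (0.83+0.92)/2 = 0.875, v̄ = (0.48+0.43)/2 = 0.455 → q = 0.65×0.875×0.455 = 0.2588 m³/s
Panel 3-4: Δb = 0.57 m, d̄ = (0.92+0.92)/2 = 0.92, v̄ = (0.43+0.41)/2 = 0.42 → q = 0.57×0.92×0.42 = 0.2202 m³/s
Panel 4-5: Δb = 2.16 m, d̄ = (0.92+0.96)/2 = 0.94, v̄ = (0.41+0.40)/2 = 0.405 → q = 2.16×0.94×0.405 = 0.8223 m³/s
Panel 5-6: Δb = 1.35 m, d̄ = (0.96+0.37)/2 = 0.665, v̄ = (0.40+0.34)/2 = 0.37 → q = 1.35×0.665×0.37 = 0.3322 m³/s
Q = Σ q = 1.867 m³/s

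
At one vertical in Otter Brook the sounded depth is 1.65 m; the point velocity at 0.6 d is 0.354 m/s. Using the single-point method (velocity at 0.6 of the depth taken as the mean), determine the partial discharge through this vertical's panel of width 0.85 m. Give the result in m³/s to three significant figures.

v̄ = v₀.₆ = 0.354 m/s
q = v̄ × d × w = 0.3540 × 1.65 × 0.85 = 0.4965 m³/s

0.496 m³/s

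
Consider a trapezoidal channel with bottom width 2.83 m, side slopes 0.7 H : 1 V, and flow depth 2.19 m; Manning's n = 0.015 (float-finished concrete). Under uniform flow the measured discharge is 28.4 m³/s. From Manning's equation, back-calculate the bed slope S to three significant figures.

A = (b + z·y)·y = (2.83 + 0.7×2.19)×2.19 = 9.555 m²
P = b + 2y√(1+z²) = 2.83 + 2×2.19×√(1+0.7²) = 8.176 m
R = A/P = 9.555/8.176 = 1.169 m
S = (Q·n / (1·A·R^(2/3)))² = (28.4×0.015 / (1×9.555×1.109))² = 0.001615

0.00161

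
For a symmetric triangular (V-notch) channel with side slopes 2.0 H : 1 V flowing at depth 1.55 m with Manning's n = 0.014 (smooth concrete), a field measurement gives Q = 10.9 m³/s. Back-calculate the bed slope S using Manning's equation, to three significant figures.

A = z·y² = 2.0×1.55² = 4.805 m²
P = 2y√(1+z²) = 2×1.55×√(1+2.0²) = 6.932 m
R = A/P = 4.805/6.932 = 0.6932 m
S = (Q·n / (1·A·R^(2/3)))² = (10.9×0.014 / (1×4.805×0.7832))² = 0.001644

0.00164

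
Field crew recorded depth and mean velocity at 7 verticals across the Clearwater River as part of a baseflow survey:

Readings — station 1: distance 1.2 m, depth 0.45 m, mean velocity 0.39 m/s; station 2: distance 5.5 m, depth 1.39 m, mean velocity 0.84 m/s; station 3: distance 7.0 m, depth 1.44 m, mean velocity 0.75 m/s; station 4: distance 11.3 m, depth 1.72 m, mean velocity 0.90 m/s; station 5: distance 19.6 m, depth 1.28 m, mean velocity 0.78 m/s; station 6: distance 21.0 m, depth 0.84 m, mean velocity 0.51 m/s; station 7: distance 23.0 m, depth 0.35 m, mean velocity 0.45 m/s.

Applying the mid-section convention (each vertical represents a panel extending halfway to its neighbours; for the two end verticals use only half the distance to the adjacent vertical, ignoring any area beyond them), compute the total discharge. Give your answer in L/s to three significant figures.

w_1 = (5.5 − 1.2)/2 = 2.15 m; q_1 = 0.39 × 0.45 × 2.15 = 0.3773 m³/s
w_2 = (7.0 − 1.2)/2 = 2.9 m; q_2 = 0.84 × 1.39 × 2.9 = 3.386 m³/s
w_3 = (11.3 − 5.5)/2 = 2.9 m; q_3 = 0.75 × 1.44 × 2.9 = 3.132 m³/s
w_4 = (19.6 − 7.0)/2 = 6.3 m; q_4 = 0.90 × 1.72 × 6.3 = 9.752 m³/s
w_5 = (21.0 − 11.3)/2 = 4.85 m; q_5 = 0.78 × 1.28 × 4.85 = 4.842 m³/s
w_6 = (23.0 − 19.6)/2 = 1.7 m; q_6 = 0.51 × 0.84 × 1.7 = 0.7283 m³/s
w_7 = (23.0 − 21.0)/2 = 1 m; q_7 = 0.45 × 0.35 × 1 = 0.1575 m³/s
Q = Σ qᵢ = 22.38 m³/s
= 22.38 × 1000 = 22380 L/s

22400 L/s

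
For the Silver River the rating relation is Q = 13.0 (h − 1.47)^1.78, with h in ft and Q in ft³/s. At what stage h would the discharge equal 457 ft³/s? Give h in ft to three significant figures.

8.86 ft

h − h₀ = (Q/C)^(1/b) = (457/13.0)^(1/1.78) = 7.388 ft
h = 1.47 + 7.388 = 8.858 ft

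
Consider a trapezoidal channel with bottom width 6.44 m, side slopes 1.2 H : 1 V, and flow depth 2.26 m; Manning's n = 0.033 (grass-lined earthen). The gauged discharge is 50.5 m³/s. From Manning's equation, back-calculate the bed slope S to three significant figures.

0.00368

A = (b + z·y)·y = (6.44 + 1.2×2.26)×2.26 = 20.68 m²
P = b + 2y√(1+z²) = 6.44 + 2×2.26×√(1+1.2²) = 13.50 m
R = A/P = 20.68/13.50 = 1.532 m
S = (Q·n / (1·A·R^(2/3)))² = (50.5×0.033 / (1×20.68×1.329))² = 0.003676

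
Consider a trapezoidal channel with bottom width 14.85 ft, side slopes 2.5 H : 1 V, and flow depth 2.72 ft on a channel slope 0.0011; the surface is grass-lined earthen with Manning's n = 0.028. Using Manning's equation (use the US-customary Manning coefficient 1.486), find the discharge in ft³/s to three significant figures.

164 ft³/s

A = (b + z·y)·y = (14.85 + 2.5×2.72)×2.72 = 58.89 ft²
P = b + 2y√(1+z²) = 14.85 + 2×2.72×√(1+2.5²) = 29.50 ft
R = A/P = 58.89/29.50 = 1.996 ft
Q = (1.486/n)·A·R^(2/3)·S^(1/2) = (1.486/0.028) × 58.89 × 1.996^(2/3) × 0.0011^(1/2) = 164.3 ft³/s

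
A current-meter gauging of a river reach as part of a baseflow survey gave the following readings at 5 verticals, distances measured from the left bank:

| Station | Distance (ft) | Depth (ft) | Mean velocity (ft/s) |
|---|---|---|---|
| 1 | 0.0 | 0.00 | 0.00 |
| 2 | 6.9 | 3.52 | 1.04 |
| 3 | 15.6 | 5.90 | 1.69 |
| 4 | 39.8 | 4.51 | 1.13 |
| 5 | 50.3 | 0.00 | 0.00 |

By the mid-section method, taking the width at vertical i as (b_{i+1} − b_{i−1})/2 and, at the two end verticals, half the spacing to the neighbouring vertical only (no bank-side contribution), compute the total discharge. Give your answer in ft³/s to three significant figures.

w_2 = (15.6 − 0.0)/2 = 7.8 ft; q_2 = 1.04 × 3.52 × 7.8 = 28.55 ft³/s
w_3 = (39.8 − 6.9)/2 = 16.45 ft; q_3 = 1.69 × 5.90 × 16.45 = 164.0 ft³/s
w_4 = (50.3 − 15.6)/2 = 17.35 ft; q_4 = 1.13 × 4.51 × 17.35 = 88.42 ft³/s
Stations 1, 5 contribute zero (depth or velocity is 0).
Q = Σ qᵢ = 281.0 ft³/s

281 ft³/s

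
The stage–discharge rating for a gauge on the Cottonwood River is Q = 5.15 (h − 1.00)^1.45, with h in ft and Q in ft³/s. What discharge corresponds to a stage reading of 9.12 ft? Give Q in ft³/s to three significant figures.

Q = 5.15 × (9.12 − 1.00)^1.45 = 5.15 × 8.12^1.45 = 107.3 ft³/s

107 ft³/s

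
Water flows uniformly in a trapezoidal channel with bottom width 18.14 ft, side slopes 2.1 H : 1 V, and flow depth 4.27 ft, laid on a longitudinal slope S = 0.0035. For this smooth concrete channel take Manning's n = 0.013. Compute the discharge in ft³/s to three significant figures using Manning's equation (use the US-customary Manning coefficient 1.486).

A = (b + z·y)·y = (18.14 + 2.1×4.27)×4.27 = 115.7 ft²
P = b + 2y√(1+z²) = 18.14 + 2×4.27×√(1+2.1²) = 38.00 ft
R = A/P = 115.7/38.00 = 3.046 ft
Q = (1.486/n)·A·R^(2/3)·S^(1/2) = (1.486/0.013) × 115.7 × 3.046^(2/3) × 0.0035^(1/2) = 1645 ft³/s

1640 ft³/s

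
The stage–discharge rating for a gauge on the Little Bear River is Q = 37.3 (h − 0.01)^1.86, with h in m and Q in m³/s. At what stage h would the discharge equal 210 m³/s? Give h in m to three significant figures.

h − h₀ = (Q/C)^(1/b) = (210/37.3)^(1/1.86) = 2.532 m
h = 0.01 + 2.532 = 2.542 m

2.54 m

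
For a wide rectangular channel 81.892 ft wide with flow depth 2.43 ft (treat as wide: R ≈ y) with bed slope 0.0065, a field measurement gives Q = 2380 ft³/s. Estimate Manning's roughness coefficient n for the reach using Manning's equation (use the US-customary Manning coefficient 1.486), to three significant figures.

0.0181

A = b·y = 81.892 × 2.43 = 199.0 ft²
Wide channel: R ≈ y = 2.43 ft
n = (1.486/Q)·A·R^(2/3)·S^(1/2) = (1.486/2380) × 199.0 × 1.807 × 0.08062 = 0.01811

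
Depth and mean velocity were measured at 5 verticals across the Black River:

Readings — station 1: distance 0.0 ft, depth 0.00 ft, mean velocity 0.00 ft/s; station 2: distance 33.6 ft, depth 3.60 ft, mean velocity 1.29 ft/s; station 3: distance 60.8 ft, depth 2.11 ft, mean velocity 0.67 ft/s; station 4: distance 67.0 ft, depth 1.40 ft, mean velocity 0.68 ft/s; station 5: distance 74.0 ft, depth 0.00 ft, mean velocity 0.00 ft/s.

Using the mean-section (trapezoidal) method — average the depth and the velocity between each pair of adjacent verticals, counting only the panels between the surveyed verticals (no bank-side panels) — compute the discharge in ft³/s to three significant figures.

124 ft³/s

Panel 1-2: Δb = 33.6 ft, d̄ = (0.00+3.60)/2 = 1.8, v̄ = (0.00+1.29)/2 = 0.645 → q = 33.6×1.8×0.645 = 39.01 ft³/s
Panel 2-3: Δb = 27.2 ft, d̄ = (3.60+2.11)/2 = 2.855, v̄ = (1.29+0.67)/2 = 0.98 → q = 27.2×2.855×0.98 = 76.10 ft³/s
Panel 3-4: Δb = 6.2 ft, d̄ = (2.11+1.40)/2 = 1.755, v̄ = (0.67+0.68)/2 = 0.675 → q = 6.2×1.755×0.675 = 7.345 ft³/s
Panel 4-5: Δb = 7 ft, d̄ = (1.40+0.00)/2 = 0.7, v̄ = (0.68+0.00)/2 = 0.34 → q = 7×0.7×0.34 = 1.666 ft³/s
Q = Σ q = 124.1 ft³/s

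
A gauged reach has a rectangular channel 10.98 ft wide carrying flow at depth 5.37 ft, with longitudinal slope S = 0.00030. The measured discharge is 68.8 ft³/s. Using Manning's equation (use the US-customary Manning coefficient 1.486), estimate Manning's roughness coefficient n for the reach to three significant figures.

0.0429

A = b·y = 10.98 × 5.37 = 58.96 ft²
P = b + 2y = 10.98 + 2×5.37 = 21.72 ft
R = A/P = 58.96/21.72 = 2.715 ft
n = (1.486/Q)·A·R^(2/3)·S^(1/2) = (1.486/68.8) × 58.96 × 1.946 × 0.01732 = 0.04293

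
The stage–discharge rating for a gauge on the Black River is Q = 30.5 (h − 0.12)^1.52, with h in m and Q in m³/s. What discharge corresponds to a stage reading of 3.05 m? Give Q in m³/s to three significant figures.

Q = 30.5 × (3.05 − 0.12)^1.52 = 30.5 × 2.93^1.52 = 156.3 m³/s

156 m³/s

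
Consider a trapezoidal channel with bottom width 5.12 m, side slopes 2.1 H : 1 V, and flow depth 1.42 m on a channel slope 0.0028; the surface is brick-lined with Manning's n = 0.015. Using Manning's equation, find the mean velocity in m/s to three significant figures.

3.48 m/s

A = (b + z·y)·y = (5.12 + 2.1×1.42)×1.42 = 11.50 m²
P = b + 2y√(1+z²) = 5.12 + 2×1.42×√(1+2.1²) = 11.73 m
R = A/P = 11.50/11.73 = 0.9812 m
Q = (1/n)·A·R^(2/3)·S^(1/2) = (1/0.015) × 11.50 × 0.9812^(2/3) × 0.0028^(1/2) = 40.07 m³/s
V = Q/A = 40.07/11.50 = 3.483 m/s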